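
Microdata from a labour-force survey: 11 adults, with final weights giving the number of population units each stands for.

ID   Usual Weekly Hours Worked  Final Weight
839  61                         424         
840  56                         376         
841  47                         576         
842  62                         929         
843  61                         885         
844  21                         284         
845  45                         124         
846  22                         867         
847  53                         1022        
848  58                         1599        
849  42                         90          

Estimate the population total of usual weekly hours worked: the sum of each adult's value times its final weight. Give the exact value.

Weighted total = 61×424 + 56×376 + 47×576 + 62×929 + 61×885 + 21×284 + 45×124 + 22×867 + 53×1022 + 58×1599 + 42×90
  = 366881

366881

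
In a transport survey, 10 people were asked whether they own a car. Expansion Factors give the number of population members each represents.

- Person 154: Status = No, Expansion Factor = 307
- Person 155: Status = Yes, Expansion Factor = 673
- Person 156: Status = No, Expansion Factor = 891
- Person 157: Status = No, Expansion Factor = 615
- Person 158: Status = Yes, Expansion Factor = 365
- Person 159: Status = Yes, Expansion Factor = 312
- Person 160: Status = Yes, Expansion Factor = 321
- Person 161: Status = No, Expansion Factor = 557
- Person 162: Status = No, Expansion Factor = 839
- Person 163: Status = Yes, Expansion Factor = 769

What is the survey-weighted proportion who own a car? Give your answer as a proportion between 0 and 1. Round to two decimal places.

Sum of weights for 'Yes' = 673 + 365 + 312 + 321 + 769 = 2440
Total weight = 307 + 673 + 891 + 615 + 365 + 312 + 321 + 557 + 839 + 769 = 5649
Weighted proportion = 2440 / 5649 = 0.43193486

0.43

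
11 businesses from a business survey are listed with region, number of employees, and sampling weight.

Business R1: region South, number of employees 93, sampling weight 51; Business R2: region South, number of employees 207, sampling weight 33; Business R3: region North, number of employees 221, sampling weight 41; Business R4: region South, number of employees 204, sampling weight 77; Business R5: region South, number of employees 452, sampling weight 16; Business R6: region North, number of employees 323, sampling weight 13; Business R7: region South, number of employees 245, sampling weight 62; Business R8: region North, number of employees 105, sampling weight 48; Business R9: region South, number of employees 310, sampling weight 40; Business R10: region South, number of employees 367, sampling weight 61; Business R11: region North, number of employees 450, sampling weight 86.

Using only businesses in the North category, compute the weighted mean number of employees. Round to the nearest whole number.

303

North rows: R3, R6, R8, R11
Weighted sum = 221×41 + 323×13 + 105×48 + 450×86
  = 57000
Sum of weights = 188
Weighted mean = 57000 / 188 = 303.19149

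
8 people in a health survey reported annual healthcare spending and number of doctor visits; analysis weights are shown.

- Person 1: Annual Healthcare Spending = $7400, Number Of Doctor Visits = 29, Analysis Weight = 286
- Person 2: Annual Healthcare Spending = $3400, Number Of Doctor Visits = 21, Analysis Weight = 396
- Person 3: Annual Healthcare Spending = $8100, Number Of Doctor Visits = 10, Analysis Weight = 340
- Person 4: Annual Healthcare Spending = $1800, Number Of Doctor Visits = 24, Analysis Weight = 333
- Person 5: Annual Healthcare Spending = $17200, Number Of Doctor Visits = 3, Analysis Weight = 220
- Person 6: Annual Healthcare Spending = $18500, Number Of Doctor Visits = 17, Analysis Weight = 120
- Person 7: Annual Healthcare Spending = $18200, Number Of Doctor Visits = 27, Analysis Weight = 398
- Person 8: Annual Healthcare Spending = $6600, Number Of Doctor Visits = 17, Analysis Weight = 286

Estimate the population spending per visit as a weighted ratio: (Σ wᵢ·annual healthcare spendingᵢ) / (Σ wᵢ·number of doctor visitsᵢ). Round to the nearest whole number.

Σ wᵢ·y = 7400×286 + 3400×396 + 8100×340 + 1800×333 + 17200×220 + 18500×120 + 18200×398 + 6600×286
  = 21951400
Σ wᵢ·x = 29×286 + 21×396 + 10×340 + 24×333 + 3×220 + 17×120 + 27×398 + 17×286
  = 46310
Ratio = 21951400 / 46310 = 474.00993

474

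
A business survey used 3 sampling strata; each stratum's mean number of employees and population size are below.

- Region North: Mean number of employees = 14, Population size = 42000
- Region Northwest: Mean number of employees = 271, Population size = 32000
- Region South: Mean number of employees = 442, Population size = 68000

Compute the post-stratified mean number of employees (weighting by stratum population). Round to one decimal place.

Σ Nₕ·x̄ₕ = 14×42000 + 271×32000 + 442×68000
  = 39316000
Σ Nₕ = 142000
Overall mean = 39316000 / 142000 = 276.87324

276.9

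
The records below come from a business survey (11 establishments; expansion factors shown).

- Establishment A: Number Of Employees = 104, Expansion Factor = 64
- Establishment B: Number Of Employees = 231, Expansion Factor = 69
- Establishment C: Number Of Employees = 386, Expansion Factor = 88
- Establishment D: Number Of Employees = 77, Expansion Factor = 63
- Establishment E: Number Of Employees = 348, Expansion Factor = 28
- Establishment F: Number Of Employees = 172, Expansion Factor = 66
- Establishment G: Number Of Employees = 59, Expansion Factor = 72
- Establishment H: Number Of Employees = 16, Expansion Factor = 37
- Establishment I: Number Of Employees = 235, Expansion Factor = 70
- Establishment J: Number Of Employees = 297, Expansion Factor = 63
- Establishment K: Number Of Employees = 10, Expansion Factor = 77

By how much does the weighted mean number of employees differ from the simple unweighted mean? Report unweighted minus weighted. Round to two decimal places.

-0.96

Unweighted sum = 104 + 231 + 386 + 77 + 348 + 172 + 59 + 16 + 235 + 297 + 10 = 1935
Unweighted mean = 1935 / 11 = 175.90909
Weighted sum = 104×64 + 231×69 + 386×88 + 77×63 + 348×28 + 172×66 + 59×72 + 16×37 + 235×70 + 297×63 + 10×77
  = 123281
Sum of weights = 64 + 69 + 88 + 63 + 28 + 66 + 72 + 37 + 70 + 63 + 77 = 697
Weighted mean = 123281 / 697 = 176.87374
Difference (unweighted minus weighted) = -0.96465371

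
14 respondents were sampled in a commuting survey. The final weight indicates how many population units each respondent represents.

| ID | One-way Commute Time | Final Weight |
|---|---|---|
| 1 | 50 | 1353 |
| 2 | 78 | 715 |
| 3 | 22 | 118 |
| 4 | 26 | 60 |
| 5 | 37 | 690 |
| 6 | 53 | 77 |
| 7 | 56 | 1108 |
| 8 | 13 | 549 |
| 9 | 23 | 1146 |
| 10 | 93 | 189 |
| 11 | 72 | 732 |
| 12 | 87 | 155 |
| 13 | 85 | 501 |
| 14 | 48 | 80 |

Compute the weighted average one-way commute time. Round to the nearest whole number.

Weighted sum = 382921
Sum of weights = 7473
Weighted mean = 382921 / 7473 = 51.240599

51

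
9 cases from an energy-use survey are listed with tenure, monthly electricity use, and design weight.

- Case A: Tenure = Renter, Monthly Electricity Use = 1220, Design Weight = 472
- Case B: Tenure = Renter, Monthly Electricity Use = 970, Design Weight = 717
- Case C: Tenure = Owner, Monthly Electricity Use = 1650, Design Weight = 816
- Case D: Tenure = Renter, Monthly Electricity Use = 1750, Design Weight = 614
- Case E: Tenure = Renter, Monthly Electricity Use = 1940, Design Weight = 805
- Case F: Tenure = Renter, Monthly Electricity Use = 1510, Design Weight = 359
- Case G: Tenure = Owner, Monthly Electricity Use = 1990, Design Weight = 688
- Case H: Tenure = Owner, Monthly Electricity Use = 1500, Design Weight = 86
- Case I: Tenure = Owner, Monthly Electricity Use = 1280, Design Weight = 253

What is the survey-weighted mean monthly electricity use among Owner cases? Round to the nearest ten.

1720

Owner rows: C, G, H, I
Weighted sum = 1650×816 + 1990×688 + 1500×86 + 1280×253
  = 1346400 + 1369120 + 129000 + 323840 = 3168360
Sum of weights = 816 + 688 + 86 + 253 = 1843
Weighted mean = 3168360 / 1843 = 1719.1319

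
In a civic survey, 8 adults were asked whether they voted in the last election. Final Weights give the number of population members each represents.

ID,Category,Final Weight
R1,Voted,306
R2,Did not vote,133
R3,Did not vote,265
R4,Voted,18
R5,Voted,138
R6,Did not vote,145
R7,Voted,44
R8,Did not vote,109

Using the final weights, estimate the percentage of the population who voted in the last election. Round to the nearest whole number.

Sum of weights for 'Voted' = 306 + 18 + 138 + 44 = 506
Total weight = 306 + 133 + 265 + 18 + 138 + 145 + 44 + 109 = 1158
Weighted proportion = 506 / 1158 = 0.43696028 → 43.696028%

44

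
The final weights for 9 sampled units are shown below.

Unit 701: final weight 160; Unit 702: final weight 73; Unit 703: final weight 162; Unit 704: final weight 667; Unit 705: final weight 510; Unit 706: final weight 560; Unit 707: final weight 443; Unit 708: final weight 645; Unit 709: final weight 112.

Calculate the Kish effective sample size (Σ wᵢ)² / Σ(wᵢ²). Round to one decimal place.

6.5

Σ wᵢ = 160 + 73 + 162 + 667 + 510 + 560 + 443 + 645 + 112 = 3332
Σ wᵢ² = 25600 + 5329 + 26244 + 444889 + 260100 + 313600 + 196249 + 416025 + 12544 = 1700580
n_eff = 3332² / 1700580 = 11102224 / 1700580 = 6.5284926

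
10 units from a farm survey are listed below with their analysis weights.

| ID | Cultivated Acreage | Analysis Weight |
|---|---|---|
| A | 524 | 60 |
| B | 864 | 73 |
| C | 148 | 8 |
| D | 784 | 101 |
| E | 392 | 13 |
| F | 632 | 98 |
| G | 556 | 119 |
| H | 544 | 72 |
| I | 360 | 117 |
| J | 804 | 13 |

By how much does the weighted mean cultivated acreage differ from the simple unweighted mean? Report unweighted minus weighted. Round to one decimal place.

-32.4

Unweighted sum = 524 + 864 + 148 + 784 + 392 + 632 + 556 + 544 + 360 + 804 = 5608
Unweighted mean = 5608 / 10 = 560.8
Weighted sum = 524×60 + 864×73 + 148×8 + 784×101 + 392×13 + 632×98 + 556×119 + 544×72 + 360×117 + 804×13
  = 399816
Sum of weights = 60 + 73 + 8 + 101 + 13 + 98 + 119 + 72 + 117 + 13 = 674
Weighted mean = 399816 / 674 = 593.19881
Difference (unweighted minus weighted) = -32.398813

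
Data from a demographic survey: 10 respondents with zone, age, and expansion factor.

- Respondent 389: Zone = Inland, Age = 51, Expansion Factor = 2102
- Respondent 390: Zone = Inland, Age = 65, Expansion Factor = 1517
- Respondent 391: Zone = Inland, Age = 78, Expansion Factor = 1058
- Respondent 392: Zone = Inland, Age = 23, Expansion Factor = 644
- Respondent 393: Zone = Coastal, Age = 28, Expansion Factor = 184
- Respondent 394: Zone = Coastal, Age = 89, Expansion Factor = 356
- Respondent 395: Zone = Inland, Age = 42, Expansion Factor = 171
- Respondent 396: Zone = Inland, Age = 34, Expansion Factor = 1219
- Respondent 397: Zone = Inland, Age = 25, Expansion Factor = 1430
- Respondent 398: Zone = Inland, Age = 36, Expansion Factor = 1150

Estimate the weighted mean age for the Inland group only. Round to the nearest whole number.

46

Inland rows: 389, 390, 391, 392, 395, 396, 397, 398
Weighted sum = 51×2102 + 65×1517 + 78×1058 + 23×644 + 42×171 + 34×1219 + 25×1430 + 36×1150
  = 107202 + 98605 + 82524 + 14812 + 7182 + 41446 + 35750 + 41400 = 428921
Sum of weights = 9291
Weighted mean = 428921 / 9291 = 46.165214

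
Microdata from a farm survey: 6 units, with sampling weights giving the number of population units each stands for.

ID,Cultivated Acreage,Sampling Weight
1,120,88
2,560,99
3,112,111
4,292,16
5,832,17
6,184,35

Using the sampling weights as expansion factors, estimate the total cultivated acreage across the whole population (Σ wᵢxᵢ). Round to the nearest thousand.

Weighted total = 120×88 + 560×99 + 112×111 + 292×16 + 832×17 + 184×35
  = 10560 + 55440 + 12432 + 4672 + 14144 + 6440 = 103688

104000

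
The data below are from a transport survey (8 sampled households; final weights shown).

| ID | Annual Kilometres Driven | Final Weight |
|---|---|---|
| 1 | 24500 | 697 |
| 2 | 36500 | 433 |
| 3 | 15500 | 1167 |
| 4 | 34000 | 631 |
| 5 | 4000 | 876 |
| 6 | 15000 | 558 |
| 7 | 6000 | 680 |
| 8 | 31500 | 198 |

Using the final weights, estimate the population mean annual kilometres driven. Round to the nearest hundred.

18100

Weighted sum = 24500×697 + 36500×433 + 15500×1167 + 34000×631 + 4000×876 + 15000×558 + 6000×680 + 31500×198
  = 17076500 + 15804500 + 18088500 + 21454000 + 3504000 + 8370000 + 4080000 + 6237000 = 94614500
Sum of weights = 697 + 433 + 1167 + 631 + 876 + 558 + 680 + 198 = 5240
Weighted mean = 94614500 / 5240 = 18056.202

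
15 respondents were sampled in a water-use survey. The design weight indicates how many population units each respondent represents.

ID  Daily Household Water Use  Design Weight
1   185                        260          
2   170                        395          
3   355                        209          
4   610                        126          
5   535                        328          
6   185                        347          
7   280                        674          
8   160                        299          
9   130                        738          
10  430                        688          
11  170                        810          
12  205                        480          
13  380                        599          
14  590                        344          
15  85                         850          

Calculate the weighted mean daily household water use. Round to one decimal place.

Weighted sum = 1873250
Sum of weights = 7147
Weighted mean = 1873250 / 7147 = 262.10298

262.1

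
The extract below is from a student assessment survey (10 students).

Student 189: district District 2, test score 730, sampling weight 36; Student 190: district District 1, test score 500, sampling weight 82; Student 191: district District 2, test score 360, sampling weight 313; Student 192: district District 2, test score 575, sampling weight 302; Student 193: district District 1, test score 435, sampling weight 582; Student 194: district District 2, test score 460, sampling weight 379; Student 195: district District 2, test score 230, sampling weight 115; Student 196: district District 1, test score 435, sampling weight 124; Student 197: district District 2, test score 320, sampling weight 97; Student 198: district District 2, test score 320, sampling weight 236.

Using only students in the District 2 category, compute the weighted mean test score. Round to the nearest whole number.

419

District 2 rows: 189, 191, 192, 194, 195, 197, 198
Weighted sum = 730×36 + 360×313 + 575×302 + 460×379 + 230×115 + 320×97 + 320×236
  = 26280 + 112680 + 173650 + 174340 + 26450 + 31040 + 75520 = 619960
Sum of weights = 36 + 313 + 302 + 379 + 115 + 97 + 236 = 1478
Weighted mean = 619960 / 1478 = 419.45873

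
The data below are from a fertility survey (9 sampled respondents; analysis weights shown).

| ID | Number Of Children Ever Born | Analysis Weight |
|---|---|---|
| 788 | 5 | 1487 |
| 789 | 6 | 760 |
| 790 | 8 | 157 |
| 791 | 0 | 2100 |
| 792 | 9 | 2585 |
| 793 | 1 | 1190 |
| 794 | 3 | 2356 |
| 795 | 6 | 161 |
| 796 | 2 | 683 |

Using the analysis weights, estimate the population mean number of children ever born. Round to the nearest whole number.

Weighted sum = 5×1487 + 6×760 + 8×157 + 0×2100 + 9×2585 + 1×1190 + 3×2356 + 6×161 + 2×683
  = 7435 + 4560 + 1256 + 0 + 23265 + 1190 + 7068 + 966 + 1366 = 47106
Sum of weights = 1487 + 760 + 157 + 2100 + 2585 + 1190 + 2356 + 161 + 683 = 11479
Weighted mean = 47106 / 11479 = 4.1036676

4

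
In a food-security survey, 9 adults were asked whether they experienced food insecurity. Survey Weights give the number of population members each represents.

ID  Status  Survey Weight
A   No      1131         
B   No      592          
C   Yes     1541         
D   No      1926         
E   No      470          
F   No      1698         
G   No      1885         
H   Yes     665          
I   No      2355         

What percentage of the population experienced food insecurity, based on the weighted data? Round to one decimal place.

Sum of weights for 'Yes' = 1541 + 665 = 2206
Total weight = 1131 + 592 + 1541 + 1926 + 470 + 1698 + 1885 + 665 + 2355 = 12263
Weighted proportion = 2206 / 12263 = 0.17989073 → 17.989073%

18.0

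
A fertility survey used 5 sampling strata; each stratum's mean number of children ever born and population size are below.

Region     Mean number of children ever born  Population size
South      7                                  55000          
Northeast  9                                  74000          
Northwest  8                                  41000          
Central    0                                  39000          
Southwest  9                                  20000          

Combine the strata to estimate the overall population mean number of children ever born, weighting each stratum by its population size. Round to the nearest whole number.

Σ Nₕ·x̄ₕ = 1559000
Σ Nₕ = 55000 + 74000 + 41000 + 39000 + 20000 = 229000
Overall mean = 1559000 / 229000 = 6.8078603

7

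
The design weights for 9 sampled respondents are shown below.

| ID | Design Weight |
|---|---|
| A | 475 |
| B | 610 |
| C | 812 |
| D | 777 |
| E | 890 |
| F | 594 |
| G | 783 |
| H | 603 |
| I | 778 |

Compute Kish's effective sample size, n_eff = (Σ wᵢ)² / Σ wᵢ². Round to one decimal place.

8.7

Σ wᵢ = 6322
Σ wᵢ² = 225625 + 372100 + 659344 + 603729 + 792100 + 352836 + 613089 + 363609 + 605284 = 4587716
n_eff = 6322² / 4587716 = 39967684 / 4587716 = 8.7118915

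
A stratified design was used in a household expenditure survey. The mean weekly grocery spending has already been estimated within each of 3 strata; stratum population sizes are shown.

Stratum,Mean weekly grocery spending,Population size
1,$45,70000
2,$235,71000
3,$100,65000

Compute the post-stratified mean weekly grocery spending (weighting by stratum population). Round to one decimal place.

127.8

Σ Nₕ·x̄ₕ = 45×70000 + 235×71000 + 100×65000
  = 3150000 + 16685000 + 6500000 = 26335000
Σ Nₕ = 206000
Overall mean = 26335000 / 206000 = 127.83981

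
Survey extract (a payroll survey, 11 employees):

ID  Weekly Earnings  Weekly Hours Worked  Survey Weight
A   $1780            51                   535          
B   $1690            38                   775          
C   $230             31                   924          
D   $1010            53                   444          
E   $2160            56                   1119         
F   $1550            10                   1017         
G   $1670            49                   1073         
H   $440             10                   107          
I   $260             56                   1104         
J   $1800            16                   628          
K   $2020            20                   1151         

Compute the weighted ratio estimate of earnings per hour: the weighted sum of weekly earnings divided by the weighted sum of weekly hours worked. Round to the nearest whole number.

Σ wᵢ·y = 1780×535 + 1690×775 + 230×924 + 1010×444 + 2160×1119 + 1550×1017 + 1670×1073 + 440×107 + 260×1104 + 1800×628 + 2020×1151
  = 952300 + 1309750 + 212520 + 448440 + 2417040 + 1576350 + 1791910 + 47080 + 287040 + 1130400 + 2325020 = 12497850
Σ wᵢ·x = 51×535 + 38×775 + 31×924 + 53×444 + 56×1119 + 10×1017 + 49×1073 + 10×107 + 56×1104 + 16×628 + 20×1151
  = 27285 + 29450 + 28644 + 23532 + 62664 + 10170 + 52577 + 1070 + 61824 + 10048 + 23020 = 330284
Ratio = 12497850 / 330284 = 37.839708

38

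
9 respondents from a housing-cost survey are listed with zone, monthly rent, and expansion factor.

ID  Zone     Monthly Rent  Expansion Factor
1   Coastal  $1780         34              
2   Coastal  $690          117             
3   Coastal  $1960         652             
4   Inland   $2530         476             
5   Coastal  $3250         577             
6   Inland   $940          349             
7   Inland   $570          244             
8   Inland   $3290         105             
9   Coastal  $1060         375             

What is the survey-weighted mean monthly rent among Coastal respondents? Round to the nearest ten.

Coastal rows: 1, 2, 3, 5, 9
Weighted sum = 1780×34 + 690×117 + 1960×652 + 3250×577 + 1060×375
  = 3691920
Sum of weights = 34 + 117 + 652 + 577 + 375 = 1755
Weighted mean = 3691920 / 1755 = 2103.6581

2100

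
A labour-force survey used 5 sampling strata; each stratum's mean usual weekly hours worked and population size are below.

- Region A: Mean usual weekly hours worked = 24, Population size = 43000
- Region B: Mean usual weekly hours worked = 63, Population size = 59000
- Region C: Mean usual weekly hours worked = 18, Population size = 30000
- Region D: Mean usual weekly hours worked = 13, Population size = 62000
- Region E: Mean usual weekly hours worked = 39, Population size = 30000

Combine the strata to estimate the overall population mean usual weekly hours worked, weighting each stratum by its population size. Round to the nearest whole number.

Σ Nₕ·x̄ₕ = 24×43000 + 63×59000 + 18×30000 + 13×62000 + 39×30000
  = 1032000 + 3717000 + 540000 + 806000 + 1170000 = 7265000
Σ Nₕ = 43000 + 59000 + 30000 + 62000 + 30000 = 224000
Overall mean = 7265000 / 224000 = 32.433036

32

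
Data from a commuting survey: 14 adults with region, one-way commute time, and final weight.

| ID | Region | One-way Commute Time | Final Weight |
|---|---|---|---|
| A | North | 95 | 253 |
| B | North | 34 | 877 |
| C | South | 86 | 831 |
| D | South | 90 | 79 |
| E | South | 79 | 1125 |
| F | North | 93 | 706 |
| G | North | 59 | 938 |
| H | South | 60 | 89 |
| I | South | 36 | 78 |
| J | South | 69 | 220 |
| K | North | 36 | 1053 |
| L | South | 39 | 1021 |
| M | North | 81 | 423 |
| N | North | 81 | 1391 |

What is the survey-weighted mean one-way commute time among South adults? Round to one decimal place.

67.0

South rows: C, D, E, H, I, J, L
Weighted sum = 230598
Sum of weights = 831 + 79 + 1125 + 89 + 78 + 220 + 1021 = 3443
Weighted mean = 230598 / 3443 = 66.975893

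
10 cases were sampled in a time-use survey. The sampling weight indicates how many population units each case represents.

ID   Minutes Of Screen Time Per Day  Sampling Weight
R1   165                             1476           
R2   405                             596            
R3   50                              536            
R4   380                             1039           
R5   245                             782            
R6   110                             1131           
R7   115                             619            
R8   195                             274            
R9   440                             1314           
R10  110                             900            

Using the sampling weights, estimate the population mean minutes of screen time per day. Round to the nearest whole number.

Weighted sum = 165×1476 + 405×596 + 50×536 + 380×1039 + 245×782 + 110×1131 + 115×619 + 195×274 + 440×1314 + 110×900
  = 243540 + 241380 + 26800 + 394820 + 191590 + 124410 + 71185 + 53430 + 578160 + 99000 = 2024315
Sum of weights = 1476 + 596 + 536 + 1039 + 782 + 1131 + 619 + 274 + 1314 + 900 = 8667
Weighted mean = 2024315 / 8667 = 233.56582

234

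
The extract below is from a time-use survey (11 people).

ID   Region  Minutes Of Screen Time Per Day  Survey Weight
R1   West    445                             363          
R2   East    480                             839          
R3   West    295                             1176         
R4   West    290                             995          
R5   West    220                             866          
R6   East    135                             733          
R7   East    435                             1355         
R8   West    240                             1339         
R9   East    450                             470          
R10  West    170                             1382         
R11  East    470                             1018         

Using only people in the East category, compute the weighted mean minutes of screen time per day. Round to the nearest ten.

East rows: R2, R6, R7, R9, R11
Weighted sum = 480×839 + 135×733 + 435×1355 + 450×470 + 470×1018
  = 402720 + 98955 + 589425 + 211500 + 478460 = 1781060
Sum of weights = 839 + 733 + 1355 + 470 + 1018 = 4415
Weighted mean = 1781060 / 4415 = 403.4111

400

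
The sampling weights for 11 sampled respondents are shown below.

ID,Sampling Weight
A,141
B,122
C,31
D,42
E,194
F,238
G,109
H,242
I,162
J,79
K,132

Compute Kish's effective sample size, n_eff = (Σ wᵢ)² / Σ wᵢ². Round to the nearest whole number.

Σ wᵢ = 1492
Σ wᵢ² = 252124
n_eff = 1492² / 252124 = 2226064 / 252124 = 8.8292428

9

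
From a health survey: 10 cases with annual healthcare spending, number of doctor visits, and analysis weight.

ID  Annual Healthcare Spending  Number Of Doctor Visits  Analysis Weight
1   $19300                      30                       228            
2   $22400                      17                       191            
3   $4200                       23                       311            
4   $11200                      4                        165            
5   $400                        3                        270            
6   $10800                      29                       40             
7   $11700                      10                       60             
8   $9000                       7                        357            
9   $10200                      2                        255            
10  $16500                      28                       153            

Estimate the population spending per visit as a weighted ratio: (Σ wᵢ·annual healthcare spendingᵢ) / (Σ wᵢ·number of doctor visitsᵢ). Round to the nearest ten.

770

Σ wᵢ·y = 19300×228 + 22400×191 + 4200×311 + 11200×165 + 400×270 + 10800×40 + 11700×60 + 9000×357 + 10200×255 + 16500×153
  = 4400400 + 4278400 + 1306200 + 1848000 + 108000 + 432000 + 702000 + 3213000 + 2601000 + 2524500 = 21413500
Σ wᵢ·x = 30×228 + 17×191 + 23×311 + 4×165 + 3×270 + 29×40 + 10×60 + 7×357 + 2×255 + 28×153
  = 27763
Ratio = 21413500 / 27763 = 771.29633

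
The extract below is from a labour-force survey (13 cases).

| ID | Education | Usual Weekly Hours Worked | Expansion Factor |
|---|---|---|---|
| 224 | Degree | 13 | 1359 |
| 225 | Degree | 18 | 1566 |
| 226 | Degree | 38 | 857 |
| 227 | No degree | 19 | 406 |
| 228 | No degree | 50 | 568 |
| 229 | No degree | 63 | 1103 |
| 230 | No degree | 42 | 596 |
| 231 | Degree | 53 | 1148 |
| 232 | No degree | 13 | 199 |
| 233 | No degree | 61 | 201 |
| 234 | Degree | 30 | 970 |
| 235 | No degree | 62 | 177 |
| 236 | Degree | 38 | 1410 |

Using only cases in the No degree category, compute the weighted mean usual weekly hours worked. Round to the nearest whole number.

No degree rows: 227, 228, 229, 230, 232, 233, 235
Weighted sum = 19×406 + 50×568 + 63×1103 + 42×596 + 13×199 + 61×201 + 62×177
  = 7714 + 28400 + 69489 + 25032 + 2587 + 12261 + 10974 = 156457
Sum of weights = 406 + 568 + 1103 + 596 + 199 + 201 + 177 = 3250
Weighted mean = 156457 / 3250 = 48.140615

48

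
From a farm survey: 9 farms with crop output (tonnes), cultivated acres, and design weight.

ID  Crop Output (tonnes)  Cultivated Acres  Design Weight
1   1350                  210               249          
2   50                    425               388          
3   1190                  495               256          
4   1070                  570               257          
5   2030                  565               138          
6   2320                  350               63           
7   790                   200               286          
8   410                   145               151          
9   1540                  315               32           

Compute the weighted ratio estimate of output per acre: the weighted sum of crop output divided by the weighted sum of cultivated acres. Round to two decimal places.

2.50

Σ wᵢ·y = 1350×249 + 50×388 + 1190×256 + 1070×257 + 2030×138 + 2320×63 + 790×286 + 410×151 + 1540×32
  = 336150 + 19400 + 304640 + 274990 + 280140 + 146160 + 225940 + 61910 + 49280 = 1698610
Σ wᵢ·x = 210×249 + 425×388 + 495×256 + 570×257 + 565×138 + 350×63 + 200×286 + 145×151 + 315×32
  = 679595
Ratio = 1698610 / 679595 = 2.4994445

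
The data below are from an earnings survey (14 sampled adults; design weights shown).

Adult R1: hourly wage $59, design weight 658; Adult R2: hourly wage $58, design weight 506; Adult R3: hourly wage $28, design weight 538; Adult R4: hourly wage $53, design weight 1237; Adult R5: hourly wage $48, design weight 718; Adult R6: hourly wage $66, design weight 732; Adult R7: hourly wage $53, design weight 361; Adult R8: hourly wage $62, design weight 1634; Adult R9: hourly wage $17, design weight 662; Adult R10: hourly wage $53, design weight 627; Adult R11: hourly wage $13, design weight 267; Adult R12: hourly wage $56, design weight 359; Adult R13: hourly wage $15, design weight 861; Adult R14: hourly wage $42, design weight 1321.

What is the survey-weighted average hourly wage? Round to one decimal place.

Weighted sum = 488469
Sum of weights = 10481
Weighted mean = 488469 / 10481 = 46.60519

46.6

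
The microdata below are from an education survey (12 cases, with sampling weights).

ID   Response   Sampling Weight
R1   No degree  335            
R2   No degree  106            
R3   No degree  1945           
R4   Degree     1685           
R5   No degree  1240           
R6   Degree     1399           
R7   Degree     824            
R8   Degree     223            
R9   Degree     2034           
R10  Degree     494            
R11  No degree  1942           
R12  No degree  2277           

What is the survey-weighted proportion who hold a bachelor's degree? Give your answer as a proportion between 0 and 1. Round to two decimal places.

0.46

Sum of weights for 'Degree' = 1685 + 1399 + 824 + 223 + 2034 + 494 = 6659
Total weight = 335 + 106 + 1945 + 1685 + 1240 + 1399 + 824 + 223 + 2034 + 494 + 1942 + 2277 = 14504
Weighted proportion = 6659 / 14504 = 0.45911473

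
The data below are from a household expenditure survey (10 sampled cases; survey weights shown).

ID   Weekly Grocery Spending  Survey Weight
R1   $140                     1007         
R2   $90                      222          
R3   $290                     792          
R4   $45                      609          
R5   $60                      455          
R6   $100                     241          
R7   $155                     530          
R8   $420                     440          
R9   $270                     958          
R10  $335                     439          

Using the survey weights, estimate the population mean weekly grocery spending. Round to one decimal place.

200.6

Weighted sum = 140×1007 + 90×222 + 290×792 + 45×609 + 60×455 + 100×241 + 155×530 + 420×440 + 270×958 + 335×439
  = 140980 + 19980 + 229680 + 27405 + 27300 + 24100 + 82150 + 184800 + 258660 + 147065 = 1142120
Sum of weights = 1007 + 222 + 792 + 609 + 455 + 241 + 530 + 440 + 958 + 439 = 5693
Weighted mean = 1142120 / 5693 = 200.6183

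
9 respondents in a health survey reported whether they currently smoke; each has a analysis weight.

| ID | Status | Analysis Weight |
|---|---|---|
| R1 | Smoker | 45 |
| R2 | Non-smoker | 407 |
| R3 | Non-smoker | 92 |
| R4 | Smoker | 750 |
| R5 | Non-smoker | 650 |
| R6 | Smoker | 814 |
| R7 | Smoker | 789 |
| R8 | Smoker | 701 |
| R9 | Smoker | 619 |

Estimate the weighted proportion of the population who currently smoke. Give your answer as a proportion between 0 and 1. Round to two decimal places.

0.76

Sum of weights for 'Smoker' = 45 + 750 + 814 + 789 + 701 + 619 = 3718
Total weight = 45 + 407 + 92 + 750 + 650 + 814 + 789 + 701 + 619 = 4867
Weighted proportion = 3718 / 4867 = 0.76392028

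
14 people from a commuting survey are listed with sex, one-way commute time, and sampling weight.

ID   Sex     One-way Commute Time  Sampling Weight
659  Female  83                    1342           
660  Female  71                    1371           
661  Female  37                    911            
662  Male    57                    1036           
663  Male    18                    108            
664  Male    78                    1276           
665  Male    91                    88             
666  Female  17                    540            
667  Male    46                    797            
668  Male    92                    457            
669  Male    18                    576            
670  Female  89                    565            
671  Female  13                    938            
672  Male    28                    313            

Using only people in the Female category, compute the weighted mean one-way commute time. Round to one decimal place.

55.4

Female rows: 659, 660, 661, 666, 670, 671
Weighted sum = 83×1342 + 71×1371 + 37×911 + 17×540 + 89×565 + 13×938
  = 111386 + 97341 + 33707 + 9180 + 50285 + 12194 = 314093
Sum of weights = 1342 + 1371 + 911 + 540 + 565 + 938 = 5667
Weighted mean = 314093 / 5667 = 55.424916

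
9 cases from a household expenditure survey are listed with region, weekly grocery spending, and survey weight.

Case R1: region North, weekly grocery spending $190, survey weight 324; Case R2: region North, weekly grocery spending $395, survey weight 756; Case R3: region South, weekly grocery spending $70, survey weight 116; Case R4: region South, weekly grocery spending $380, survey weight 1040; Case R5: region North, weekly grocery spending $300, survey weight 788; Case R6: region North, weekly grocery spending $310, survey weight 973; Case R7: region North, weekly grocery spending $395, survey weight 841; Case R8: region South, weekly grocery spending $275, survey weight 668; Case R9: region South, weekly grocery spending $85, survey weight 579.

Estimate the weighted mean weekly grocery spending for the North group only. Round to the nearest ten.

330

North rows: R1, R2, R5, R6, R7
Weighted sum = 1230405
Sum of weights = 324 + 756 + 788 + 973 + 841 = 3682
Weighted mean = 1230405 / 3682 = 334.16757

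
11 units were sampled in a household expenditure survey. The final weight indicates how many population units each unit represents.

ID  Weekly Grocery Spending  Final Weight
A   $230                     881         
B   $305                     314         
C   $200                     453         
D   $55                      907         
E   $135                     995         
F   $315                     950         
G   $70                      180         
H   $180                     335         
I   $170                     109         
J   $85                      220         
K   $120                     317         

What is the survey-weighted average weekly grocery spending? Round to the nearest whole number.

Weighted sum = 230×881 + 305×314 + 200×453 + 55×907 + 135×995 + 315×950 + 70×180 + 180×335 + 170×109 + 85×220 + 120×317
  = 202630 + 95770 + 90600 + 49885 + 134325 + 299250 + 12600 + 60300 + 18530 + 18700 + 38040 = 1020630
Sum of weights = 5661
Weighted mean = 1020630 / 5661 = 180.29147

180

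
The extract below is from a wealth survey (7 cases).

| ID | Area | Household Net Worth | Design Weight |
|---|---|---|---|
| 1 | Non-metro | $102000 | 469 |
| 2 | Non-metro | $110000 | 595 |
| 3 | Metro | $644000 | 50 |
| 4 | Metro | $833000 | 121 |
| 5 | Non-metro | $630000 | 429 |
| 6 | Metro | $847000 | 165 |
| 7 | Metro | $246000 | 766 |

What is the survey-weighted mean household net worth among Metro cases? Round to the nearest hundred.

Metro rows: 3, 4, 6, 7
Weighted sum = 644000×50 + 833000×121 + 847000×165 + 246000×766
  = 32200000 + 100793000 + 139755000 + 188436000 = 461184000
Sum of weights = 50 + 121 + 165 + 766 = 1102
Weighted mean = 461184000 / 1102 = 418497.28

418500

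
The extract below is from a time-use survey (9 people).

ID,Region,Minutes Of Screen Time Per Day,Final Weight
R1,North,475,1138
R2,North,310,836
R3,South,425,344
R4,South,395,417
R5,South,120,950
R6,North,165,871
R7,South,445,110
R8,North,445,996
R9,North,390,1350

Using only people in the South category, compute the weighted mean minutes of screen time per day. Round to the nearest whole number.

260

South rows: R3, R4, R5, R7
Weighted sum = 473865
Sum of weights = 344 + 417 + 950 + 110 = 1821
Weighted mean = 473865 / 1821 = 260.22241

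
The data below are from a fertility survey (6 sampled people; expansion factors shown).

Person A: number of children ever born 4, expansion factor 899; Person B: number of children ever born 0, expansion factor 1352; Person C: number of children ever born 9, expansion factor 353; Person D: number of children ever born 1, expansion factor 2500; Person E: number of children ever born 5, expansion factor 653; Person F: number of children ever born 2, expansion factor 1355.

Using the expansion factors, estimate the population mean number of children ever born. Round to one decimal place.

Weighted sum = 4×899 + 0×1352 + 9×353 + 1×2500 + 5×653 + 2×1355
  = 3596 + 0 + 3177 + 2500 + 3265 + 2710 = 15248
Sum of weights = 899 + 1352 + 353 + 2500 + 653 + 1355 = 7112
Weighted mean = 15248 / 7112 = 2.143982

2.1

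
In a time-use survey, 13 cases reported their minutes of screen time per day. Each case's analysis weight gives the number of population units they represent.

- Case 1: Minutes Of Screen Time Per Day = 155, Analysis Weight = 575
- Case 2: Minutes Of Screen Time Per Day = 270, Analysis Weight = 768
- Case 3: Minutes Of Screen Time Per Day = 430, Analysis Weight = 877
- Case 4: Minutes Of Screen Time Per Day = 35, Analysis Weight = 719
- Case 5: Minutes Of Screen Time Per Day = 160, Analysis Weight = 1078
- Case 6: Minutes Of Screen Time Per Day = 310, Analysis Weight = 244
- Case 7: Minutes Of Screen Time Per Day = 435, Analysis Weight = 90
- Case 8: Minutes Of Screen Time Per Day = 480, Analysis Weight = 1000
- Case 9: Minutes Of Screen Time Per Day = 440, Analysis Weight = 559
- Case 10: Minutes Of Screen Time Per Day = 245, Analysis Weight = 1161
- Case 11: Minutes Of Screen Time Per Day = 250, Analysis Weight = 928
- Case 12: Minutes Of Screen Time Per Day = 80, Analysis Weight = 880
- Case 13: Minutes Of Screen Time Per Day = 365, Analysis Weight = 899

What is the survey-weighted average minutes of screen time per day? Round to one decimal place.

268.7

Weighted sum = 2626970
Sum of weights = 9778
Weighted mean = 2626970 / 9778 = 268.66128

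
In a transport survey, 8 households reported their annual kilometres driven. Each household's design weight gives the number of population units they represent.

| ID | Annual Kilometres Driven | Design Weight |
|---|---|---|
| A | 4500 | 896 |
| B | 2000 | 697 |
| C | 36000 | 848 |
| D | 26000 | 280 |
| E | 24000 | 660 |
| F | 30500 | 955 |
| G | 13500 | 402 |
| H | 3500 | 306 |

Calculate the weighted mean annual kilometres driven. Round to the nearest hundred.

18800

Weighted sum = 4500×896 + 2000×697 + 36000×848 + 26000×280 + 24000×660 + 30500×955 + 13500×402 + 3500×306
  = 94699500
Sum of weights = 5044
Weighted mean = 94699500 / 5044 = 18774.683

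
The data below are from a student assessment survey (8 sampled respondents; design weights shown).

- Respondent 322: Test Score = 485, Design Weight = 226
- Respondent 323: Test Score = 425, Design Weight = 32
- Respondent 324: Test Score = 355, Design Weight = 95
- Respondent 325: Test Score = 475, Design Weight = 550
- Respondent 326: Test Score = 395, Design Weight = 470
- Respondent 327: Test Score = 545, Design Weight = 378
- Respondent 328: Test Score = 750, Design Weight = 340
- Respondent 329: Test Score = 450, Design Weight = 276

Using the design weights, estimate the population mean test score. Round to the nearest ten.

500

Weighted sum = 485×226 + 425×32 + 355×95 + 475×550 + 395×470 + 545×378 + 750×340 + 450×276
  = 109610 + 13600 + 33725 + 261250 + 185650 + 206010 + 255000 + 124200 = 1189045
Sum of weights = 226 + 32 + 95 + 550 + 470 + 378 + 340 + 276 = 2367
Weighted mean = 1189045 / 2367 = 502.34263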